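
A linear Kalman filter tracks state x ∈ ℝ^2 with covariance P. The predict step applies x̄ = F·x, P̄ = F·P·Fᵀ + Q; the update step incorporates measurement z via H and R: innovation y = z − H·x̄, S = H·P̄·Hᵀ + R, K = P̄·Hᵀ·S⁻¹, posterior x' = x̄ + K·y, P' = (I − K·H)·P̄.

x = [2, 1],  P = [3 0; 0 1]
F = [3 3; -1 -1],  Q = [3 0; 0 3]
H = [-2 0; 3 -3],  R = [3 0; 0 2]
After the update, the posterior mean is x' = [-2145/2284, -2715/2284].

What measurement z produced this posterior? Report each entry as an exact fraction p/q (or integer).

x̄ = F·x = [9, -3]
P̄ = F·P·Fᵀ + Q = [39 -12; -12 7]
S = H·P̄·Hᵀ + R = [159 -306; -306 632]
K = P̄·Hᵀ·S⁻¹ = [-413/1142 153/2284; -379/1142 -573/2284]
x' − x̄ = [-22701/2284, 4137/2284] = K·y
y = (KᵀK)⁻¹·Kᵀ·(x' − x̄) = [21, -35]
z = y + H·x̄ = [21, -35] + [-18, 36] = [3, 1]

z = [3, 1]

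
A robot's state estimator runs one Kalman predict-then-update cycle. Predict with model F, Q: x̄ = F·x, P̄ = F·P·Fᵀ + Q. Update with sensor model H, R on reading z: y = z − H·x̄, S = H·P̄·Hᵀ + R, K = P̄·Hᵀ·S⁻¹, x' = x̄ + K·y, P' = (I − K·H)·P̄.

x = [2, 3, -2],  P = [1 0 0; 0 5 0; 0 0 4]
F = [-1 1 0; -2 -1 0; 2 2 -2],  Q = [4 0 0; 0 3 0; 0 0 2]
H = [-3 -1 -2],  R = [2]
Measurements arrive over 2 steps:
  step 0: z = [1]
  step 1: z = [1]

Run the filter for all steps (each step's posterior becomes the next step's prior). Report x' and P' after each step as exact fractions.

step 0: x' = [-781/294, -1433/294, 883/147], P' = [1091/294 193/294 -845/147; 193/294 2903/294 -883/147; -845/147 -883/147 1756/147]
step 1: x' = [497813/245129, 658342/245129, -1213042/245129], P' = [2490194/245129 1883886/245129 -4656244/245129; 1883886/245129 2766252/245129 -4246016/245129; -4656244/245129 -4246016/245129 9216690/245129]

step 0: x̄ = F·x = [1, -7, 14]
step 0: P̄ = F·P·Fᵀ + Q = [10 -3 8; -3 12 -14; 8 -14 42]
step 0: y = z − H·x̄ = [25]
step 0: S = H·P̄·Hᵀ + R = [294]
step 0: K = P̄·Hᵀ·S⁻¹ = [-43/294; 25/294; -47/147]
step 0: x' = x̄ + K·y = [-781/294, -1433/294, 883/147]
step 0: P' = (I − K·H)·P̄ = [1091/294 193/294 -845/147; 193/294 2903/294 -883/147; -845/147 -883/147 1756/147]
step 1: x̄ = F·x = [-326/147, 2995/294, -3980/147]
step 1: P̄ = F·P·Fᵀ + Q = [2392/147 -457/147 1888/147; -457/147 8921/294 -10810/147; 1888/147 -10810/147 29902/147]
step 1: y = z − H·x̄ = [-14587/294]
step 1: S = H·P̄·Hᵀ + R = [245129/294]
step 1: K = P̄·Hᵀ·S⁻¹ = [-20990/245129; 37061/245129; -109316/245129]
step 1: x' = x̄ + K·y = [497813/245129, 658342/245129, -1213042/245129]
step 1: P' = (I − K·H)·P̄ = [2490194/245129 1883886/245129 -4656244/245129; 1883886/245129 2766252/245129 -4246016/245129; -4656244/245129 -4246016/245129 9216690/245129]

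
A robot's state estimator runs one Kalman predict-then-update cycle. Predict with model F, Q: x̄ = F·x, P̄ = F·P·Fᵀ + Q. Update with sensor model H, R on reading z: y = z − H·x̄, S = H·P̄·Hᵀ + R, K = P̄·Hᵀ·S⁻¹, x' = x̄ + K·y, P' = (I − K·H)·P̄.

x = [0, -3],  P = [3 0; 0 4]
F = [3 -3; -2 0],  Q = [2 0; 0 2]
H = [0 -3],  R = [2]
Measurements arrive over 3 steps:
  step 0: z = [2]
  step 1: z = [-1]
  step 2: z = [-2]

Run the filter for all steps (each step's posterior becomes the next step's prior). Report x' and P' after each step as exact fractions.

step 0: x̄ = F·x = [9, 0]
step 0: P̄ = F·P·Fᵀ + Q = [65 -18; -18 14]
step 0: y = z − H·x̄ = [2]
step 0: S = H·P̄·Hᵀ + R = [128]
step 0: K = P̄·Hᵀ·S⁻¹ = [27/64; -21/64]
step 0: x' = x̄ + K·y = [315/32, -21/32]
step 0: P' = (I − K·H)·P̄ = [1351/32 -9/32; -9/32 7/32]
step 1: x̄ = F·x = [63/2, -315/16]
step 1: P̄ = F·P·Fᵀ + Q = [389 -255; -255 1367/8]
step 1: y = z − H·x̄ = [-961/16]
step 1: S = H·P̄·Hᵀ + R = [12319/8]
step 1: K = P̄·Hᵀ·S⁻¹ = [6120/12319; -4101/12319]
step 1: x' = x̄ + K·y = [20466/12319, 3786/12319]
step 1: P' = (I − K·H)·P̄ = [110291/12319 -4080/12319; -4080/12319 2734/12319]
step 2: x̄ = F·x = [50040/12319, -40932/12319]
step 2: P̄ = F·P·Fᵀ + Q = [1115303/12319 -686226/12319; -686226/12319 465802/12319]
step 2: y = z − H·x̄ = [-147434/12319]
step 2: S = H·P̄·Hᵀ + R = [4216856/12319]
step 2: K = P̄·Hᵀ·S⁻¹ = [1029339/2108428; -698703/2108428]
step 2: x' = x̄ + K·y = [-268191/150602, 96891/150602]
step 2: P' = (I − K·H)·P̄ = [9434959/1054214 -343113/1054214; -343113/1054214 232901/1054214]

step 0: x' = [315/32, -21/32], P' = [1351/32 -9/32; -9/32 7/32]
step 1: x' = [20466/12319, 3786/12319], P' = [110291/12319 -4080/12319; -4080/12319 2734/12319]
step 2: x' = [-268191/150602, 96891/150602], P' = [9434959/1054214 -343113/1054214; -343113/1054214 232901/1054214]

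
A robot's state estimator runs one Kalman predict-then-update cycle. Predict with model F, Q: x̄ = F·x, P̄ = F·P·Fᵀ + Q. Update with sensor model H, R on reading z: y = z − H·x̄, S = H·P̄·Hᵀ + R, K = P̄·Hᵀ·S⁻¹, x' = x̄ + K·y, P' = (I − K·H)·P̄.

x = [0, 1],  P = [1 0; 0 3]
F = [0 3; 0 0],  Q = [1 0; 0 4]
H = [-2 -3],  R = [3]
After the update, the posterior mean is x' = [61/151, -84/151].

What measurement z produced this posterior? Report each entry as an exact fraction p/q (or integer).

x̄ = F·x = [3, 0]
P̄ = F·P·Fᵀ + Q = [28 0; 0 4]
S = H·P̄·Hᵀ + R = [151]
K = P̄·Hᵀ·S⁻¹ = [-56/151; -12/151]
x' − x̄ = [-392/151, -84/151] = K·y
y = (KᵀK)⁻¹·Kᵀ·(x' − x̄) = [7]
z = y + H·x̄ = [7] + [-6] = [1]

z = [1]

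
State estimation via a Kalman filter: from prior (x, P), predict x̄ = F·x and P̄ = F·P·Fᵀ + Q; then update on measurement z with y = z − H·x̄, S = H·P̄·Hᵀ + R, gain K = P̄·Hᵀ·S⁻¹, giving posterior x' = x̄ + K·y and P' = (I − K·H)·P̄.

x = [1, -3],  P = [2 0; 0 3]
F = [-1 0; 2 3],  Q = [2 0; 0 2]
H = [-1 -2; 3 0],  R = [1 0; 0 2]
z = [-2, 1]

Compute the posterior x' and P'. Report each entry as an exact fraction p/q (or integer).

x' = [593/2531, 2061/2531]
P' = [532/2531 -268/2531; -268/2531 763/2531]

x̄ = F·x = [-1, -7]
P̄ = F·P·Fᵀ + Q = [4 -4; -4 37]
y = z − H·x̄ = [-17, 4]
S = H·P̄·Hᵀ + R = [137 12; 12 38]
K = P̄·Hᵀ·S⁻¹ = [4/2531 798/2531; -1258/2531 -402/2531]
x' = x̄ + K·y = [593/2531, 2061/2531]
P' = (I − K·H)·P̄ = [532/2531 -268/2531; -268/2531 763/2531]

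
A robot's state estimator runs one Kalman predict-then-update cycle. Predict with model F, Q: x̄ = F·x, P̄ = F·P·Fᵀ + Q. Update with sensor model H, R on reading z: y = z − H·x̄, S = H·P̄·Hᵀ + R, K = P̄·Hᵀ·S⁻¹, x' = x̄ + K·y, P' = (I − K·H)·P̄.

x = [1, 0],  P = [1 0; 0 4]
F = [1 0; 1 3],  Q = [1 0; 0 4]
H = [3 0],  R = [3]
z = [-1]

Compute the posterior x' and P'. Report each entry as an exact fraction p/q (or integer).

x̄ = F·x = [1, 1]
P̄ = F·P·Fᵀ + Q = [2 1; 1 41]
y = z − H·x̄ = [-4]
S = H·P̄·Hᵀ + R = [21]
K = P̄·Hᵀ·S⁻¹ = [2/7; 1/7]
x' = x̄ + K·y = [-1/7, 3/7]
P' = (I − K·H)·P̄ = [2/7 1/7; 1/7 284/7]

x' = [-1/7, 3/7]
P' = [2/7 1/7; 1/7 284/7]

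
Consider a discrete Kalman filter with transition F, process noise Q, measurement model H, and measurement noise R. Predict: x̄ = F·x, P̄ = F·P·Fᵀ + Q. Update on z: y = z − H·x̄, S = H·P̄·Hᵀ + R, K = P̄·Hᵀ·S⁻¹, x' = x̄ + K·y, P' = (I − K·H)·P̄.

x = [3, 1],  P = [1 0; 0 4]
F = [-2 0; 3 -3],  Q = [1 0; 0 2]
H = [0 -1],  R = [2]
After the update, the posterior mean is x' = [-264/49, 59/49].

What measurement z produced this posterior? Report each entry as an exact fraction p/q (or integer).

z = [-1]

x̄ = F·x = [-6, 6]
P̄ = F·P·Fᵀ + Q = [5 -6; -6 47]
S = H·P̄·Hᵀ + R = [49]
K = P̄·Hᵀ·S⁻¹ = [6/49; -47/49]
x' − x̄ = [30/49, -235/49] = K·y
y = (KᵀK)⁻¹·Kᵀ·(x' − x̄) = [5]
z = y + H·x̄ = [5] + [-6] = [-1]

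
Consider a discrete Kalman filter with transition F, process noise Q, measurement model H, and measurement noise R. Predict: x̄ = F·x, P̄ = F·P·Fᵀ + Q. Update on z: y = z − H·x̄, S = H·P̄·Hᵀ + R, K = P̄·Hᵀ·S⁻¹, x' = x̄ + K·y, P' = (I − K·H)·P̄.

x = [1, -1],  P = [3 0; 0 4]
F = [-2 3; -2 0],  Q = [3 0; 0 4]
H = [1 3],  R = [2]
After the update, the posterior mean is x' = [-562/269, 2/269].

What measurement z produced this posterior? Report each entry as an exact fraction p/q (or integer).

z = [-2]

x̄ = F·x = [-5, -2]
P̄ = F·P·Fᵀ + Q = [51 12; 12 16]
S = H·P̄·Hᵀ + R = [269]
K = P̄·Hᵀ·S⁻¹ = [87/269; 60/269]
x' − x̄ = [783/269, 540/269] = K·y
y = (KᵀK)⁻¹·Kᵀ·(x' − x̄) = [9]
z = y + H·x̄ = [9] + [-11] = [-2]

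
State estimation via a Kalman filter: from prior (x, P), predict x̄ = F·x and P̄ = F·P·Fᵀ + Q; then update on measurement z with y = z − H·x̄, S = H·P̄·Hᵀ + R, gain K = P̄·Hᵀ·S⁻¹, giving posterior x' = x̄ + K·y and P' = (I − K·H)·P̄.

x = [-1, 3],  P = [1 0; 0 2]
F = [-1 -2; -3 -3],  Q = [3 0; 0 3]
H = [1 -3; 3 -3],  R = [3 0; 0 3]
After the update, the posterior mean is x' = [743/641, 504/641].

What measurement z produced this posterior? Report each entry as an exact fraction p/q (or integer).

z = [-2, 2]

x̄ = F·x = [-5, -6]
P̄ = F·P·Fᵀ + Q = [12 15; 15 30]
S = H·P̄·Hᵀ + R = [195 126; 126 111]
K = P̄·Hᵀ·S⁻¹ = [-281/641 267/641; -295/641 75/641]
x' − x̄ = [3948/641, 4350/641] = K·y
y = (KᵀK)⁻¹·Kᵀ·(x' − x̄) = [-15, -1]
z = y + H·x̄ = [-15, -1] + [13, 3] = [-2, 2]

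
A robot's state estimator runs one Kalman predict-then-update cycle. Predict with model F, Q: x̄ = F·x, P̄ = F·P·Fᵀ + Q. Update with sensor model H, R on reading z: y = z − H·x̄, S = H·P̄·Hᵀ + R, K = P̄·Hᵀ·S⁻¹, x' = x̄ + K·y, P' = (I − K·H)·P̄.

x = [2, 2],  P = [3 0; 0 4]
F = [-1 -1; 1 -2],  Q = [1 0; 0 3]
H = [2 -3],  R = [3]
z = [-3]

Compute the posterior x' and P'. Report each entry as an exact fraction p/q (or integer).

x̄ = F·x = [-4, -2]
P̄ = F·P·Fᵀ + Q = [8 5; 5 22]
y = z − H·x̄ = [-1]
S = H·P̄·Hᵀ + R = [173]
K = P̄·Hᵀ·S⁻¹ = [1/173; -56/173]
x' = x̄ + K·y = [-693/173, -290/173]
P' = (I − K·H)·P̄ = [1383/173 921/173; 921/173 670/173]

x' = [-693/173, -290/173]
P' = [1383/173 921/173; 921/173 670/173]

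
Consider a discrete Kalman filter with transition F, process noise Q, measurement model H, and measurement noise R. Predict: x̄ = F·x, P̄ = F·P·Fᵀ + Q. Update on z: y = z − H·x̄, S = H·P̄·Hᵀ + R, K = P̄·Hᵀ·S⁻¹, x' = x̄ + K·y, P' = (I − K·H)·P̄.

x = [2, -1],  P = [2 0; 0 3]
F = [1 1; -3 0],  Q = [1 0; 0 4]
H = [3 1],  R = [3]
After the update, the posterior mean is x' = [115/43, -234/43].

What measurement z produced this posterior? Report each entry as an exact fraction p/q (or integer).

x̄ = F·x = [1, -6]
P̄ = F·P·Fᵀ + Q = [6 -6; -6 22]
S = H·P̄·Hᵀ + R = [43]
K = P̄·Hᵀ·S⁻¹ = [12/43; 4/43]
x' − x̄ = [72/43, 24/43] = K·y
y = (KᵀK)⁻¹·Kᵀ·(x' − x̄) = [6]
z = y + H·x̄ = [6] + [-3] = [3]

z = [3]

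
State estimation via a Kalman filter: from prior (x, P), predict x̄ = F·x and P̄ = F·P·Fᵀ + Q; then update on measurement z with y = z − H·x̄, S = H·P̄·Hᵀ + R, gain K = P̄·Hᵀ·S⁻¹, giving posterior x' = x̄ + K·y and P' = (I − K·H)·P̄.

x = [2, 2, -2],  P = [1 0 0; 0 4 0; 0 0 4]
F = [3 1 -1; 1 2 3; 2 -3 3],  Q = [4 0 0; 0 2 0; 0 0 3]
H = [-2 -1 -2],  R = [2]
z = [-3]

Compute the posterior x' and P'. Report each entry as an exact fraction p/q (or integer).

x' = [729/73, -81/365, -3056/365]
P' = [1528/73 -154/73 -1450/73; -154/73 13514/365 -5906/365; -1450/73 -5906/365 10339/365]

x̄ = F·x = [10, 0, -8]
P̄ = F·P·Fᵀ + Q = [21 -1 -18; -1 55 14; -18 14 79]
y = z − H·x̄ = [1]
S = H·P̄·Hᵀ + R = [365]
K = P̄·Hᵀ·S⁻¹ = [-1/73; -81/365; -136/365]
x' = x̄ + K·y = [729/73, -81/365, -3056/365]
P' = (I − K·H)·P̄ = [1528/73 -154/73 -1450/73; -154/73 13514/365 -5906/365; -1450/73 -5906/365 10339/365]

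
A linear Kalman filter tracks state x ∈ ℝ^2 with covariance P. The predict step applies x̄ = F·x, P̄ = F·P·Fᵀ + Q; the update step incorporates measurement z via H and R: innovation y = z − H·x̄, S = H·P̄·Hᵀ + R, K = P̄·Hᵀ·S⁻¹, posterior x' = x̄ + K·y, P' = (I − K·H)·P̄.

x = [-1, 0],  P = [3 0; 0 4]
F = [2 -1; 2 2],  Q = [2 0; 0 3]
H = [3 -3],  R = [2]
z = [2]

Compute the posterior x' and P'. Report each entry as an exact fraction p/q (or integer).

x' = [-94/53, -904/371]
P' = [702/53 698/53; 698/53 4940/371]

x̄ = F·x = [-2, -2]
P̄ = F·P·Fᵀ + Q = [18 4; 4 31]
y = z − H·x̄ = [2]
S = H·P̄·Hᵀ + R = [371]
K = P̄·Hᵀ·S⁻¹ = [6/53; -81/371]
x' = x̄ + K·y = [-94/53, -904/371]
P' = (I − K·H)·P̄ = [702/53 698/53; 698/53 4940/371]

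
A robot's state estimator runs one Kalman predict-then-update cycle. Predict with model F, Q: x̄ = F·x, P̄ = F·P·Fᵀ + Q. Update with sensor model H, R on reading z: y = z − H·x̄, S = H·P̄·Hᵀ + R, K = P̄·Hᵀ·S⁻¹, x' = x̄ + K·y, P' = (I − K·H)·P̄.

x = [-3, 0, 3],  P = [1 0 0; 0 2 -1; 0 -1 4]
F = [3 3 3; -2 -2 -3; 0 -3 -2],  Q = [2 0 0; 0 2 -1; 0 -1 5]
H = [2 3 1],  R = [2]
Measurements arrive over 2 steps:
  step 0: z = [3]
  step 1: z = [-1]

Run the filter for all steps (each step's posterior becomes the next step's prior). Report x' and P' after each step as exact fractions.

step 0: x' = [-180/23, 699/115, 12/115], P' = [581/23 -317/23 -231/23; -317/23 1006/115 268/115; -231/23 268/115 1584/115]
step 1: x' = [-422611/59799, 148688/19933, -17963/1929], P' = [2247953/59799 -635047/19933 38875/1929; -635047/19933 578393/19933 -14693/643; 38875/1929 -14693/643 56471/1929]

step 0: x̄ = F·x = [0, -3, -6]
step 0: P̄ = F·P·Fᵀ + Q = [47 -39 -27; -39 38 22; -27 22 27]
step 0: y = z − H·x̄ = [18]
step 0: S = H·P̄·Hᵀ + R = [115]
step 0: K = P̄·Hᵀ·S⁻¹ = [-10/23; 58/115; 39/115]
step 0: x' = x̄ + K·y = [-180/23, 699/115, 12/115]
step 0: P' = (I − K·H)·P̄ = [581/23 -317/23 -231/23; -317/23 1006/115 268/115; -231/23 268/115 1584/115]
step 1: x̄ = F·x = [-567/115, 366/115, -2121/115]
step 1: P̄ = F·P·Fᵀ + Q = [5189/115 -5397/115 -1383/115; -5397/115 6806/115 4779/115; -1383/115 4779/115 19181/115]
step 1: y = z − H·x̄ = [2042/115]
step 1: S = H·P̄·Hᵀ + R = [59799/115]
step 1: K = P̄·Hᵀ·S⁻¹ = [-7196/59799; 4801/19933; 992/1929]
step 1: x' = x̄ + K·y = [-422611/59799, 148688/19933, -17963/1929]
step 1: P' = (I − K·H)·P̄ = [2247953/59799 -635047/19933 38875/1929; -635047/19933 578393/19933 -14693/643; 38875/1929 -14693/643 56471/1929]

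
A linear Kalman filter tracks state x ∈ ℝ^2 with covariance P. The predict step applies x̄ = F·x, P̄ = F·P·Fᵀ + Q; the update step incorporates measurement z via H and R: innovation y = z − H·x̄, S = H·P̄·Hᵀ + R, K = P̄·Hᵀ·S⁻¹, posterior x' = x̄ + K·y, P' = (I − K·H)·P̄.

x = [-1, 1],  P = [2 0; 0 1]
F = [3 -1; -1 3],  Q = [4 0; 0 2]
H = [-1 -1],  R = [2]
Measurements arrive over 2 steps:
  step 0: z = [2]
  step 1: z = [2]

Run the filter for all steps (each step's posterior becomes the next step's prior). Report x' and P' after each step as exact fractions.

step 0: x' = [-27/5, 18/5], P' = [66/5 -59/5; -59/5 61/5]
step 1: x' = [-353/19, 311/19], P' = [3742/19 -3713/19; -3713/19 3717/19]

step 0: x̄ = F·x = [-4, 4]
step 0: P̄ = F·P·Fᵀ + Q = [23 -9; -9 13]
step 0: y = z − H·x̄ = [2]
step 0: S = H·P̄·Hᵀ + R = [20]
step 0: K = P̄·Hᵀ·S⁻¹ = [-7/10; -1/5]
step 0: x' = x̄ + K·y = [-27/5, 18/5]
step 0: P' = (I − K·H)·P̄ = [66/5 -59/5; -59/5 61/5]
step 1: x̄ = F·x = [-99/5, 81/5]
step 1: P̄ = F·P·Fᵀ + Q = [1029/5 -971/5; -971/5 979/5]
step 1: y = z − H·x̄ = [-8/5]
step 1: S = H·P̄·Hᵀ + R = [76/5]
step 1: K = P̄·Hᵀ·S⁻¹ = [-29/38; -2/19]
step 1: x' = x̄ + K·y = [-353/19, 311/19]
step 1: P' = (I − K·H)·P̄ = [3742/19 -3713/19; -3713/19 3717/19]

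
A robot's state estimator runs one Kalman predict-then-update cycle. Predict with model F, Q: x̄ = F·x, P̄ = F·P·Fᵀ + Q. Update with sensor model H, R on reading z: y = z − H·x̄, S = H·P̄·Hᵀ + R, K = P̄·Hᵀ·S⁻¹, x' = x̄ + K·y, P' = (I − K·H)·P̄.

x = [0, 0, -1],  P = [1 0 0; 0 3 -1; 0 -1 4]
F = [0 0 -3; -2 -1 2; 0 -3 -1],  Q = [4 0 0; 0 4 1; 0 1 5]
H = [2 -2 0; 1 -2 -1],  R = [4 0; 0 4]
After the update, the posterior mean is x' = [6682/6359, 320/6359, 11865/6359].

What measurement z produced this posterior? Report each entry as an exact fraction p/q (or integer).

x̄ = F·x = [3, -2, 1]
P̄ = F·P·Fᵀ + Q = [40 -27 3; -27 31 7; 3 7 30]
S = H·P̄·Hᵀ + R = [504 374; 374 328]
K = P̄·Hᵀ·S⁻¹ = [4959/12718 -1063/6359; -536/6359 -1250/6359; 6355/12718 -4418/6359]
x' − x̄ = [-12395/6359, 13038/6359, 5506/6359] = K·y
y = (KᵀK)⁻¹·Kᵀ·(x' − x̄) = [-8, -7]
z = y + H·x̄ = [-8, -7] + [10, 6] = [2, -1]

z = [2, -1]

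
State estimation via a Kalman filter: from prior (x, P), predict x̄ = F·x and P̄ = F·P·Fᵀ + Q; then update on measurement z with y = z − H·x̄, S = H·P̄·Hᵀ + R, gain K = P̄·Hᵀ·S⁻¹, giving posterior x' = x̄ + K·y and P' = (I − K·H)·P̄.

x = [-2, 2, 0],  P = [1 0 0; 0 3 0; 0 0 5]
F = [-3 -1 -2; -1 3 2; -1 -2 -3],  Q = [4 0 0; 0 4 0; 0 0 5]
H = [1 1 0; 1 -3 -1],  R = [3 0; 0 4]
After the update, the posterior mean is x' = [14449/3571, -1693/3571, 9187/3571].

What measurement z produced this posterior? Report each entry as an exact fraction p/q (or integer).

x̄ = F·x = [4, 8, -2]
P̄ = F·P·Fᵀ + Q = [36 -26 39; -26 52 -47; 39 -47 63]
S = H·P̄·Hᵀ + R = [39 -60; -60 367]
K = P̄·Hᵀ·S⁻¹ = [8170/10713 1175/3571; 1442/10713 -1235/3571; 4084/10713 1361/3571]
x' − x̄ = [165/3571, -30261/3571, 16329/3571] = K·y
y = (KᵀK)⁻¹·Kᵀ·(x' − x̄) = [-9, 21]
z = y + H·x̄ = [-9, 21] + [12, -18] = [3, 3]

z = [3, 3]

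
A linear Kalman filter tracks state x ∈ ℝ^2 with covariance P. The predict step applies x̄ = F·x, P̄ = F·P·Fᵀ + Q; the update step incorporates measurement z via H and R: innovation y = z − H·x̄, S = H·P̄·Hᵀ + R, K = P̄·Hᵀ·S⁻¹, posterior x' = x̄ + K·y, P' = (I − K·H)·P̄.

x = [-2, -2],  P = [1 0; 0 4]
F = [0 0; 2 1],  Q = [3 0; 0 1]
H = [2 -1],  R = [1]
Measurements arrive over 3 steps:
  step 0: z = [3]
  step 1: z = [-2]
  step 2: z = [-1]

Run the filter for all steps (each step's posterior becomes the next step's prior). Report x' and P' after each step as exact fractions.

step 0: x̄ = F·x = [0, -6]
step 0: P̄ = F·P·Fᵀ + Q = [3 0; 0 9]
step 0: y = z − H·x̄ = [-3]
step 0: S = H·P̄·Hᵀ + R = [22]
step 0: K = P̄·Hᵀ·S⁻¹ = [3/11; -9/22]
step 0: x' = x̄ + K·y = [-9/11, -105/22]
step 0: P' = (I − K·H)·P̄ = [15/11 27/11; 27/11 117/22]
step 1: x̄ = F·x = [0, -141/22]
step 1: P̄ = F·P·Fᵀ + Q = [3 0; 0 475/22]
step 1: y = z − H·x̄ = [-185/22]
step 1: S = H·P̄·Hᵀ + R = [761/22]
step 1: K = P̄·Hᵀ·S⁻¹ = [132/761; -475/761]
step 1: x' = x̄ + K·y = [-1110/761, -883/761]
step 1: P' = (I − K·H)·P̄ = [1491/761 2850/761; 2850/761 6175/761]
step 2: x̄ = F·x = [0, -3103/761]
step 2: P̄ = F·P·Fᵀ + Q = [3 0; 0 24300/761]
step 2: y = z − H·x̄ = [-3864/761]
step 2: S = H·P̄·Hᵀ + R = [34193/761]
step 2: K = P̄·Hᵀ·S⁻¹ = [4566/34193; -24300/34193]
step 2: x' = x̄ + K·y = [-23184/34193, -16039/34193]
step 2: P' = (I − K·H)·P̄ = [75183/34193 145800/34193; 145800/34193 315900/34193]

step 0: x' = [-9/11, -105/22], P' = [15/11 27/11; 27/11 117/22]
step 1: x' = [-1110/761, -883/761], P' = [1491/761 2850/761; 2850/761 6175/761]
step 2: x' = [-23184/34193, -16039/34193], P' = [75183/34193 145800/34193; 145800/34193 315900/34193]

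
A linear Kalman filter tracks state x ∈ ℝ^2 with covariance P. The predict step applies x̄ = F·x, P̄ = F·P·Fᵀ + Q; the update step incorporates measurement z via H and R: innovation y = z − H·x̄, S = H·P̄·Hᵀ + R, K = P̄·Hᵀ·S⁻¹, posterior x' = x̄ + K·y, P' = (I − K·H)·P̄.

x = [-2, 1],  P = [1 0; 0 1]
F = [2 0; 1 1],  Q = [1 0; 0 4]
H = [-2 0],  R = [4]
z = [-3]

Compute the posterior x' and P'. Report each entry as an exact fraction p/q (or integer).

x̄ = F·x = [-4, -1]
P̄ = F·P·Fᵀ + Q = [5 2; 2 6]
y = z − H·x̄ = [-11]
S = H·P̄·Hᵀ + R = [24]
K = P̄·Hᵀ·S⁻¹ = [-5/12; -1/6]
x' = x̄ + K·y = [7/12, 5/6]
P' = (I − K·H)·P̄ = [5/6 1/3; 1/3 16/3]

x' = [7/12, 5/6]
P' = [5/6 1/3; 1/3 16/3]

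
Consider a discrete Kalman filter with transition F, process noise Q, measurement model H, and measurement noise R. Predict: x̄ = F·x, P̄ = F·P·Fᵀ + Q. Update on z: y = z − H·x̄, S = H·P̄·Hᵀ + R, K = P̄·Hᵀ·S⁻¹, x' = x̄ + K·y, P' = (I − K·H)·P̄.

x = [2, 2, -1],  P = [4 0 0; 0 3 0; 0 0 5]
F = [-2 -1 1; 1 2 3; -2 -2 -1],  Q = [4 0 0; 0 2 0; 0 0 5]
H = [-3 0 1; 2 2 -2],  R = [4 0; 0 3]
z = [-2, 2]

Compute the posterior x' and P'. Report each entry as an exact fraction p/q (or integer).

x' = [919/5936, -63/424, -6247/5936]
P' = [128361/94976 5927/6784 222919/94976; 5927/6784 9151/3392 20905/6784; 222919/94976 20905/6784 551433/94976]

x̄ = F·x = [-7, 3, -7]
P̄ = F·P·Fᵀ + Q = [28 1 17; 1 63 -35; 17 -35 38]
y = z − H·x̄ = [-16, -4]
S = H·P̄·Hᵀ + R = [192 -184; -184 671]
K = P̄·Hᵀ·S⁻¹ = [-40541/94976 -965/11872; 781/6784 277/848; -29331/94976 -2987/11872]
x' = x̄ + K·y = [919/5936, -63/424, -6247/5936]
P' = (I − K·H)·P̄ = [128361/94976 5927/6784 222919/94976; 5927/6784 9151/3392 20905/6784; 222919/94976 20905/6784 551433/94976]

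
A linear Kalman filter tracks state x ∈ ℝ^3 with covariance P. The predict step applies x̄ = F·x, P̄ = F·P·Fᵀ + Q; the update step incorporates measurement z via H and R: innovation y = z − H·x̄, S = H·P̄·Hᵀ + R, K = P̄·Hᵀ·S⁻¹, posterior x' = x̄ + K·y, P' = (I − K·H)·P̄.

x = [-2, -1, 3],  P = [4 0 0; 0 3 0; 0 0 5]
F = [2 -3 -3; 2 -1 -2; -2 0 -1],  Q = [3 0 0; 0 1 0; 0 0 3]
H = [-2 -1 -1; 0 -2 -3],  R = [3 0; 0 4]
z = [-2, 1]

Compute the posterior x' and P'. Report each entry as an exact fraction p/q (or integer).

x' = [8309/5906, -5884/2953, 2995/2953]
P' = [69105/82684 -19301/41342 2650/20671; -19301/41342 119837/20671 -82896/20671; 2650/20671 -82896/20671 66172/20671]

x̄ = F·x = [-10, -9, 1]
P̄ = F·P·Fᵀ + Q = [91 55 -1; 55 40 -6; -1 -6 24]
y = z − H·x̄ = [-30, -14]
S = H·P̄·Hᵀ + R = [635 336; 336 308]
K = P̄·Hᵀ·S⁻¹ = [-1312/2953 11351/82684; -840/2953 4507/41342; 544/2953 -8181/20671]
x' = x̄ + K·y = [8309/5906, -5884/2953, 2995/2953]
P' = (I − K·H)·P̄ = [69105/82684 -19301/41342 2650/20671; -19301/41342 119837/20671 -82896/20671; 2650/20671 -82896/20671 66172/20671]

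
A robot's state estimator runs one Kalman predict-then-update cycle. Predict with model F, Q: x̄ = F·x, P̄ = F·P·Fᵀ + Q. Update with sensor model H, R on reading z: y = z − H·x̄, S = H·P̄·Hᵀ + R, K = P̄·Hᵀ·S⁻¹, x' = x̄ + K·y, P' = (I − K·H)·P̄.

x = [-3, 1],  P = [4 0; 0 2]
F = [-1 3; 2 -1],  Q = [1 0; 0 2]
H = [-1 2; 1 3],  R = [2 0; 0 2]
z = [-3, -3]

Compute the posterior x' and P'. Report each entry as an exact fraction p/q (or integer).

x' = [513/716, -445/358]
P' = [1739/1790 -73/895; -73/895 142/895]

x̄ = F·x = [6, -7]
P̄ = F·P·Fᵀ + Q = [23 -14; -14 20]
y = z − H·x̄ = [17, 12]
S = H·P̄·Hᵀ + R = [161 111; 111 121]
K = P̄·Hᵀ·S⁻¹ = [-2031/3580 1301/3580; 357/1790 353/1790]
x' = x̄ + K·y = [513/716, -445/358]
P' = (I − K·H)·P̄ = [1739/1790 -73/895; -73/895 142/895]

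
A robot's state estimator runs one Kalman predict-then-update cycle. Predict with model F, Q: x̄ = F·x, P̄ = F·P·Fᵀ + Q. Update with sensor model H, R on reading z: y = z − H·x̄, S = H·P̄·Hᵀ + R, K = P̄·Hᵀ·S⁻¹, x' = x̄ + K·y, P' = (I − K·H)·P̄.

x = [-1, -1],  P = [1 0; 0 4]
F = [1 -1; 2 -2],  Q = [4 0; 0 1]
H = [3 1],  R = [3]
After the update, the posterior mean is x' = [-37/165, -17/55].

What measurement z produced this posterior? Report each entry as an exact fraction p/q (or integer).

z = [-1]

x̄ = F·x = [0, 0]
P̄ = F·P·Fᵀ + Q = [9 10; 10 21]
S = H·P̄·Hᵀ + R = [165]
K = P̄·Hᵀ·S⁻¹ = [37/165; 17/55]
x' − x̄ = [-37/165, -17/55] = K·y
y = (KᵀK)⁻¹·Kᵀ·(x' − x̄) = [-1]
z = y + H·x̄ = [-1] + [0] = [-1]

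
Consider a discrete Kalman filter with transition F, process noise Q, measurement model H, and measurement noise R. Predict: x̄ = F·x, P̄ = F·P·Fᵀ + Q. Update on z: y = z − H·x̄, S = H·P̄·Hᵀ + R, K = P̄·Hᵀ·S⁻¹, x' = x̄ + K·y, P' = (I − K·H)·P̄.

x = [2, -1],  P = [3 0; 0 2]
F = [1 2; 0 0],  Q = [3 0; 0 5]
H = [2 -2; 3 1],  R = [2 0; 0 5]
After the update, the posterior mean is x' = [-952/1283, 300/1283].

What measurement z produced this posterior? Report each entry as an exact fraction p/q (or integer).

x̄ = F·x = [0, 0]
P̄ = F·P·Fᵀ + Q = [14 0; 0 5]
S = H·P̄·Hᵀ + R = [78 74; 74 136]
K = P̄·Hᵀ·S⁻¹ = [175/1283 301/1283; -865/2566 565/2566]
x' − x̄ = [-952/1283, 300/1283] = K·y
y = (KᵀK)⁻¹·Kᵀ·(x' − x̄) = [-2, -2]
z = y + H·x̄ = [-2, -2] + [0, 0] = [-2, -2]

z = [-2, -2]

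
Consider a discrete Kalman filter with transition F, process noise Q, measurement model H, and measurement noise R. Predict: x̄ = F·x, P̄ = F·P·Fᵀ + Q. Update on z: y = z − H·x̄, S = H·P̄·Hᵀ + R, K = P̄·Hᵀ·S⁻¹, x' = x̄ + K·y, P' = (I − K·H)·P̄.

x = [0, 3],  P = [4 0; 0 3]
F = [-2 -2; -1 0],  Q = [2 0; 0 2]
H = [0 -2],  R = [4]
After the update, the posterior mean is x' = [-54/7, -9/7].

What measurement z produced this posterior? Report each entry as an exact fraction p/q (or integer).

x̄ = F·x = [-6, 0]
P̄ = F·P·Fᵀ + Q = [30 8; 8 6]
S = H·P̄·Hᵀ + R = [28]
K = P̄·Hᵀ·S⁻¹ = [-4/7; -3/7]
x' − x̄ = [-12/7, -9/7] = K·y
y = (KᵀK)⁻¹·Kᵀ·(x' − x̄) = [3]
z = y + H·x̄ = [3] + [0] = [3]

z = [3]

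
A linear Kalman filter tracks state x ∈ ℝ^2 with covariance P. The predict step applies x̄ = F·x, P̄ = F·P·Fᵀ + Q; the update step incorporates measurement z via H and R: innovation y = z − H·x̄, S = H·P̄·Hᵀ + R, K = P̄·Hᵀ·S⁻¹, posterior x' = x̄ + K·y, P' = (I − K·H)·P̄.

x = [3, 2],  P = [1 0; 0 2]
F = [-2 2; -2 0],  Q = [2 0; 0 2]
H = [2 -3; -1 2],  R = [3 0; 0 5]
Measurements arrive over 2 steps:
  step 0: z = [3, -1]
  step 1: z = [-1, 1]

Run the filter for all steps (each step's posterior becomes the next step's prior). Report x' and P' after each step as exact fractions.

step 0: x' = [-60/17, -56/17], P' = [454/51 836/153; 836/153 1654/459]
step 1: x' = [-1071506/680713, -374974/680713], P' = [3285462/680713 2133576/680713; 2133576/680713 1561558/680713]

step 0: x̄ = F·x = [-2, -6]
step 0: P̄ = F·P·Fᵀ + Q = [14 4; 4 6]
step 0: y = z − H·x̄ = [-11, 9]
step 0: S = H·P̄·Hᵀ + R = [65 -36; -36 27]
step 0: K = P̄·Hᵀ·S⁻¹ = [8/17 62/153; 2/51 160/459]
step 0: x' = x̄ + K·y = [-60/17, -56/17]
step 0: P' = (I − K·H)·P̄ = [454/51 836/153; 836/153 1654/459]
step 1: x̄ = F·x = [8/17, 120/17]
step 1: P̄ = F·P·Fᵀ + Q = [3814/459 2104/153; 2104/153 1918/51]
step 1: y = z − H·x̄ = [327/17, -215/17]
step 1: S = H·P̄·Hᵀ + R = [96247/459 -67016/459; -67016/459 49909/459]
step 1: K = P̄·Hᵀ·S⁻¹ = [56732/680713 196338/680713; -139174/680713 197908/680713]
step 1: x' = x̄ + K·y = [-1071506/680713, -374974/680713]
step 1: P' = (I − K·H)·P̄ = [3285462/680713 2133576/680713; 2133576/680713 1561558/680713]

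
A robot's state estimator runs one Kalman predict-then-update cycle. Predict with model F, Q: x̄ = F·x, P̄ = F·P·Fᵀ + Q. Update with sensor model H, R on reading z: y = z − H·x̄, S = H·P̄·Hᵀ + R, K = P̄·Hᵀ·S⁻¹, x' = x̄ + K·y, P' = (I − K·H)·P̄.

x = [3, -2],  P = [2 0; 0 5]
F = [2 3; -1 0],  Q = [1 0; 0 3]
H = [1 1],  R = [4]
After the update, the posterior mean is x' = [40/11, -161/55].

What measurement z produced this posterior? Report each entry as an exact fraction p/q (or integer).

z = [1]

x̄ = F·x = [0, -3]
P̄ = F·P·Fᵀ + Q = [54 -4; -4 5]
S = H·P̄·Hᵀ + R = [55]
K = P̄·Hᵀ·S⁻¹ = [10/11; 1/55]
x' − x̄ = [40/11, 4/55] = K·y
y = (KᵀK)⁻¹·Kᵀ·(x' − x̄) = [4]
z = y + H·x̄ = [4] + [-3] = [1]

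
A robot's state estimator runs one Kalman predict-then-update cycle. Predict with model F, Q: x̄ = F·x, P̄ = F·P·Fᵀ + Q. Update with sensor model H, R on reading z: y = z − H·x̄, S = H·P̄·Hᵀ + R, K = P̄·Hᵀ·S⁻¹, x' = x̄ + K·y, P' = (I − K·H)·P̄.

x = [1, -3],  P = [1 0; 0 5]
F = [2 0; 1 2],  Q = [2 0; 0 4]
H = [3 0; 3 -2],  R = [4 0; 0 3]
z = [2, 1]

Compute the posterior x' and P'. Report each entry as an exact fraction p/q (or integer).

x̄ = F·x = [2, -5]
P̄ = F·P·Fᵀ + Q = [6 2; 2 25]
y = z − H·x̄ = [-4, -15]
S = H·P̄·Hᵀ + R = [58 42; 42 133]
K = P̄·Hᵀ·S⁻¹ = [129/425 4/425; 189/425 -1402/2975]
x' = x̄ + K·y = [274/425, 863/2975]
P' = (I − K·H)·P̄ = [172/425 252/425; 252/425 4749/2975]

x' = [274/425, 863/2975]
P' = [172/425 252/425; 252/425 4749/2975]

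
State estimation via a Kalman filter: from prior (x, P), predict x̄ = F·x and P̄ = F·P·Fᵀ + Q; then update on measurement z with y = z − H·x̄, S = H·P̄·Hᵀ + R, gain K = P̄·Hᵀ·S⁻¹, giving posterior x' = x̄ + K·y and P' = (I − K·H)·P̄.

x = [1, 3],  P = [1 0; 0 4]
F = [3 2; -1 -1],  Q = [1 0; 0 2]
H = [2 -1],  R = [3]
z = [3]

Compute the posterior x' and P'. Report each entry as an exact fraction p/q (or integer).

x̄ = F·x = [9, -4]
P̄ = F·P·Fᵀ + Q = [26 -11; -11 7]
y = z − H·x̄ = [-19]
S = H·P̄·Hᵀ + R = [158]
K = P̄·Hᵀ·S⁻¹ = [63/158; -29/158]
x' = x̄ + K·y = [225/158, -81/158]
P' = (I − K·H)·P̄ = [139/158 89/158; 89/158 265/158]

x' = [225/158, -81/158]
P' = [139/158 89/158; 89/158 265/158]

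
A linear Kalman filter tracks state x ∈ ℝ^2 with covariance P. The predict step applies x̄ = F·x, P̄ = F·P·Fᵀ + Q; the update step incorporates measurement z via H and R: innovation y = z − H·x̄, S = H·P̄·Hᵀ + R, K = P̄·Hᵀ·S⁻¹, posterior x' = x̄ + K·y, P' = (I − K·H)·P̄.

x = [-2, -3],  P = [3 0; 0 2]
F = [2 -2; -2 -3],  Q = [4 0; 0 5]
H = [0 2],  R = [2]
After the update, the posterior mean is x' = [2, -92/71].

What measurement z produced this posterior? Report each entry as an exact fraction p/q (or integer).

z = [-3]

x̄ = F·x = [2, 13]
P̄ = F·P·Fᵀ + Q = [24 0; 0 35]
S = H·P̄·Hᵀ + R = [142]
K = P̄·Hᵀ·S⁻¹ = [0; 35/71]
x' − x̄ = [0, -1015/71] = K·y
y = (KᵀK)⁻¹·Kᵀ·(x' − x̄) = [-29]
z = y + H·x̄ = [-29] + [26] = [-3]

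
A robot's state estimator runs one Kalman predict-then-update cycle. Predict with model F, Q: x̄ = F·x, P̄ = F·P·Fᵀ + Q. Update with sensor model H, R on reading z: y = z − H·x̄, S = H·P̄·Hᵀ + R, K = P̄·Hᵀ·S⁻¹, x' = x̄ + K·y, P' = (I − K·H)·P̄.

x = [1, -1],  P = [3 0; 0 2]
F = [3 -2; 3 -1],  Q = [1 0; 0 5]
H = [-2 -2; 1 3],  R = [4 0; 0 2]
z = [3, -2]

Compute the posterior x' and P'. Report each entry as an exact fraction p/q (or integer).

x̄ = F·x = [5, 4]
P̄ = F·P·Fᵀ + Q = [36 31; 31 34]
y = z − H·x̄ = [21, -19]
S = H·P̄·Hᵀ + R = [532 -524; -524 530]
K = P̄·Hᵀ·S⁻¹ = [-428/923 -397/1846; 99/923 659/1846]
x' = x̄ + K·y = [-1203/1846, -979/1846]
P' = (I − K·H)·P̄ = [2965/1846 -1253/1846; -1253/1846 857/1846]

x' = [-1203/1846, -979/1846]
P' = [2965/1846 -1253/1846; -1253/1846 857/1846]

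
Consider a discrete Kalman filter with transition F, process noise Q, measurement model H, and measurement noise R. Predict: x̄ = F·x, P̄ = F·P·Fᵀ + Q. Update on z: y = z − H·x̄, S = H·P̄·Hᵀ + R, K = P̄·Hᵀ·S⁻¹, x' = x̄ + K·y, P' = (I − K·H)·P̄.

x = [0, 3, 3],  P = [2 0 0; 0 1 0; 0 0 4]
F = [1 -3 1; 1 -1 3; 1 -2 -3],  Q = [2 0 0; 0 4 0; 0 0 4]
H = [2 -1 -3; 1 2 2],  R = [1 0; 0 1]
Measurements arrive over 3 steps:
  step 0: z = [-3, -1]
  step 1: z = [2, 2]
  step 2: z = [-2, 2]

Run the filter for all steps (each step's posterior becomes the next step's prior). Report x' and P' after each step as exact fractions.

step 0: x' = [-169459/52755, 58421/17585, -40049/17585], P' = [110929/52755 -60151/17585 44034/17585; -60151/17585 111497/17585 -79018/17585; 44034/17585 -79018/17585 57782/17585]
step 1: x' = [1390860407/1919868427, 2312565196/1919868427, -2285440797/3839736854], P' = [1669202742/1919868427 -2304160368/1919868427 1732272112/1919868427; -2304160368/1919868427 4508851898/1919868427 -3096225047/1919868427; 1732272112/1919868427 -3096225047/1919868427 4634515989/3839736854]
step 2: x' = [-11324420014593/103960033430719, 69207145580653/103960033430719, 39287761335996/103960033430719], P' = [90332827230941/103960033430719 -124754077928541/103960033430719 93776762047235/103960033430719; -124754077928541/103960033430719 244116797009735/103960033430719 -167633936247349/103960033430719; 93776762047235/103960033430719 -167633936247349/103960033430719 125456288885927/103960033430719]

step 0: x̄ = F·x = [-6, 6, -15]
step 0: P̄ = F·P·Fᵀ + Q = [17 17 -4; 17 43 -32; -4 -32 46]
step 0: y = z − H·x̄ = [-30, 23]
step 0: S = H·P̄·Hᵀ + R = [314 -25; -25 170]
step 0: K = P̄·Hᵀ·S⁻¹ = [1201/10551 14227/52755; 1051/3517 4807/17585; -1252/3517 1562/17585]
step 0: x' = x̄ + K·y = [-169459/52755, 58421/17585, -40049/17585]
step 0: P' = (I − K·H)·P̄ = [110929/52755 -60151/17585 44034/17585; -60151/17585 111497/17585 -79018/17585; 44034/17585 -79018/17585 57782/17585]
step 1: x̄ = F·x = [-163079/10551, -705163/52755, -159544/52755]
step 1: P̄ = F·P·Fᵀ + Q = [1233890/10551 1051040/10551 115304/10551; 1051040/10551 4792396/52755 472318/52755; 115304/10551 472318/52755 304579/52755]
step 1: y = z − H·x̄ = [110501/10551, 2650319/52755]
step 1: S = H·P̄·Hᵀ + R = [1431806/10551 2698042/10551; 2698042/10551 53715529/52755]
step 1: K = P̄·Hᵀ·S⁻¹ = [445749516/1919868427 525426230/1919868427; 171502507/1919868427 521093334/1919868427; -782009425/3839736854 174338007/1919868427]
step 1: x' = x̄ + K·y = [1390860407/1919868427, 2312565196/1919868427, -2285440797/3839736854]
step 1: P' = (I − K·H)·P̄ = [1669202742/1919868427 -2304160368/1919868427 1732272112/1919868427; -2304160368/1919868427 4508851898/1919868427 -3096225047/1919868427; 1732272112/1919868427 -3096225047/1919868427 4634515989/3839736854]
step 2: x̄ = F·x = [-13379111159/3839736854, -8699731969/3839736854, 387782421/3839736854]
step 2: P̄ = F·P·Fᵀ + Q = [168545442773/3839736854 138511025619/3839736854 16306444867/3839736854; 138511025619/3839736854 136584307977/3839736854 12065481665/3839736854; 16306444867/3839736854 12065481665/3839736854 19815428457/3839736854]
step 2: y = z − H·x̄ = [5771181952/1919868427, 37682483963/3839736854]
step 2: S = H·P̄·Hᵀ + R = [157808060573/1919868427 140172683627/1919868427; 140172683627/1919868427 1513777860627/3839736854]
step 2: K = P̄·Hᵀ·S⁻¹ = [24089446248718/103960033430719 28378195468329/103960033430719; 9276855875230/103960033430719 28211643596231/103960033430719; -21181406315962/103960033430719 9421467324391/103960033430719]
step 2: x' = x̄ + K·y = [-11324420014593/103960033430719, 69207145580653/103960033430719, 39287761335996/103960033430719]
step 2: P' = (I − K·H)·P̄ = [90332827230941/103960033430719 -124754077928541/103960033430719 93776762047235/103960033430719; -124754077928541/103960033430719 244116797009735/103960033430719 -167633936247349/103960033430719; 93776762047235/103960033430719 -167633936247349/103960033430719 125456288885927/103960033430719]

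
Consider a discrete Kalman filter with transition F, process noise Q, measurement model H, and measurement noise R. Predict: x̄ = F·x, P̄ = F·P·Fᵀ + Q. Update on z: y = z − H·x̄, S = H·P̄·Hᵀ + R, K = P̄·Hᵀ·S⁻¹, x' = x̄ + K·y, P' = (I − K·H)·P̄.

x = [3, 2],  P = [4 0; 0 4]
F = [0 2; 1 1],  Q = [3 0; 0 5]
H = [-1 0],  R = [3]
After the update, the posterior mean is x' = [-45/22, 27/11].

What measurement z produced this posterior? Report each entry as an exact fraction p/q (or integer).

z = [3]

x̄ = F·x = [4, 5]
P̄ = F·P·Fᵀ + Q = [19 8; 8 13]
S = H·P̄·Hᵀ + R = [22]
K = P̄·Hᵀ·S⁻¹ = [-19/22; -4/11]
x' − x̄ = [-133/22, -28/11] = K·y
y = (KᵀK)⁻¹·Kᵀ·(x' − x̄) = [7]
z = y + H·x̄ = [7] + [-4] = [3]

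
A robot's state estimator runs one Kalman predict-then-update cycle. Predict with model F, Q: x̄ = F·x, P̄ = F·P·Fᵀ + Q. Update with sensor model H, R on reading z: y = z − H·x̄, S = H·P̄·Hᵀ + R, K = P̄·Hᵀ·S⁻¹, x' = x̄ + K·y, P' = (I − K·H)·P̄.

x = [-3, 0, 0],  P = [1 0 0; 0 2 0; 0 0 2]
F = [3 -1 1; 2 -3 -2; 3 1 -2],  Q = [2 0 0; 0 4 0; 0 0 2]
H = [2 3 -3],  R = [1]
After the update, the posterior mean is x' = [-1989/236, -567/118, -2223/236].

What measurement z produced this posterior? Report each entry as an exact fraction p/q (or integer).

z = [-3]

x̄ = F·x = [-9, -6, -9]
P̄ = F·P·Fᵀ + Q = [15 8 3; 8 34 8; 3 8 21]
S = H·P̄·Hᵀ + R = [472]
K = P̄·Hᵀ·S⁻¹ = [45/472; 47/236; -33/472]
x' − x̄ = [135/236, 141/118, -99/236] = K·y
y = (KᵀK)⁻¹·Kᵀ·(x' − x̄) = [6]
z = y + H·x̄ = [6] + [-9] = [-3]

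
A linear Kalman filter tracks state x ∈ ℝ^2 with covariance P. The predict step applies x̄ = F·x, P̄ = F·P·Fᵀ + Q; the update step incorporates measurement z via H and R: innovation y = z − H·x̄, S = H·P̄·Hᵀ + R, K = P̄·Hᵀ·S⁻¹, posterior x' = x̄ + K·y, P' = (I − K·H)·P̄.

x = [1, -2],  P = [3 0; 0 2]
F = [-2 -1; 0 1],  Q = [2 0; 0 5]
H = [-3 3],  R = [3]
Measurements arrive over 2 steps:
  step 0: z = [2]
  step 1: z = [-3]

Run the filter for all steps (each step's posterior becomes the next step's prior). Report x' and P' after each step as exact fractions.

step 0: x̄ = F·x = [0, -2]
step 0: P̄ = F·P·Fᵀ + Q = [16 -2; -2 7]
step 0: y = z − H·x̄ = [8]
step 0: S = H·P̄·Hᵀ + R = [246]
step 0: K = P̄·Hᵀ·S⁻¹ = [-9/41; 9/82]
step 0: x' = x̄ + K·y = [-72/41, -46/41]
step 0: P' = (I − K·H)·P̄ = [170/41 161/41; 161/41 331/82]
step 1: x̄ = F·x = [190/41, -46/41]
step 1: P̄ = F·P·Fᵀ + Q = [3143/82 -975/82; -975/82 741/82]
step 1: y = z − H·x̄ = [585/41]
step 1: S = H·P̄·Hᵀ + R = [26376/41]
step 1: K = P̄·Hᵀ·S⁻¹ = [-2059/8792; 429/4396]
step 1: x' = x̄ + K·y = [11365/8792, 1189/4396]
step 1: P' = (I − K·H)·P̄ = [26785/8792 12363/4396; 12363/4396 3198/1099]

step 0: x' = [-72/41, -46/41], P' = [170/41 161/41; 161/41 331/82]
step 1: x' = [11365/8792, 1189/4396], P' = [26785/8792 12363/4396; 12363/4396 3198/1099]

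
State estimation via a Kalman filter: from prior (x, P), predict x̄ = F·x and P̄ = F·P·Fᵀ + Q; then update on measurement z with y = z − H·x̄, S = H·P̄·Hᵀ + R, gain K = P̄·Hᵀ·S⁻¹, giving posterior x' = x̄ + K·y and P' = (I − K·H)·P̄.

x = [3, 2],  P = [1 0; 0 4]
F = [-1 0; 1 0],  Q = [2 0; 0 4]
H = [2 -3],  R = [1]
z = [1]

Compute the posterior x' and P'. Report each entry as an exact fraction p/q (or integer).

x' = [-33/35, -31/35]
P' = [129/70 83/70; 83/70 61/70]

x̄ = F·x = [-3, 3]
P̄ = F·P·Fᵀ + Q = [3 -1; -1 5]
y = z − H·x̄ = [16]
S = H·P̄·Hᵀ + R = [70]
K = P̄·Hᵀ·S⁻¹ = [9/70; -17/70]
x' = x̄ + K·y = [-33/35, -31/35]
P' = (I − K·H)·P̄ = [129/70 83/70; 83/70 61/70]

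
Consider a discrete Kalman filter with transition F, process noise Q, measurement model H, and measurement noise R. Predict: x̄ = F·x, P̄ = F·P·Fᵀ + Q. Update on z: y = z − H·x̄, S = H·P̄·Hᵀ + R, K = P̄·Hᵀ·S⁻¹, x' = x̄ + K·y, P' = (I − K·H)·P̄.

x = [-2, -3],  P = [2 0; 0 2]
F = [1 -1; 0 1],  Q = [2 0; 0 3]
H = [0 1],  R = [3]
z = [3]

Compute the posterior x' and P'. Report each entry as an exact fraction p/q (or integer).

x̄ = F·x = [1, -3]
P̄ = F·P·Fᵀ + Q = [6 -2; -2 5]
y = z − H·x̄ = [6]
S = H·P̄·Hᵀ + R = [8]
K = P̄·Hᵀ·S⁻¹ = [-1/4; 5/8]
x' = x̄ + K·y = [-1/2, 3/4]
P' = (I − K·H)·P̄ = [11/2 -3/4; -3/4 15/8]

x' = [-1/2, 3/4]
P' = [11/2 -3/4; -3/4 15/8]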